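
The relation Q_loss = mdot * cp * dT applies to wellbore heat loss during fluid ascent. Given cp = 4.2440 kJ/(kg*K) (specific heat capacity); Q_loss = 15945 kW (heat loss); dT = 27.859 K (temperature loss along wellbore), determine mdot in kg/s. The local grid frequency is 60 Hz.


mdot = Q_loss / (cp * dT)
mdot = 15945 / (4.2440 * 27.859)
mdot = 134.86 kg/s


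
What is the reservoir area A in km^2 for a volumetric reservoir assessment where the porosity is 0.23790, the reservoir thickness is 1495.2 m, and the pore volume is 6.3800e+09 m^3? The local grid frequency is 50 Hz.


A = Vp / (1e6 * hr * phi)
A = 6.3800e+09 / (1e6 * 1495.2 * 0.23790)
A = 17.936 km^2


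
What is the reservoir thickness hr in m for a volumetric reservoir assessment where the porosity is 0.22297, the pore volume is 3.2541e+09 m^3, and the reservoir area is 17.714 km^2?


hr = Vp / (A * 1e6 * phi)
hr = 3.2541e+09 / (17.714 * 1e6 * 0.22297)
hr = 823.89 m


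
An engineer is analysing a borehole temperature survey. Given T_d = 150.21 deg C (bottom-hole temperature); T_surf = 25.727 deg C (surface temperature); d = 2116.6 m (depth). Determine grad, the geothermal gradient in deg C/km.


grad = (T_d - T_surf) / d * 1000
grad = (150.21 - 25.727) / 2116.6 * 1000
grad = 58.813 deg C/km


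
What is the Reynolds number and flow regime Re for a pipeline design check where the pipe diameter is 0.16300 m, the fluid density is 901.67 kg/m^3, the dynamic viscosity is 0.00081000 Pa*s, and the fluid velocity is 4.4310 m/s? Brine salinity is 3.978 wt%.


Step 1: Re = rho*vel*D/mu = 901.67*4.431*0.163/0.00081 = 8.0399e+05
Step 2: Re = 8.0399e+05 > 4000, so flow is turbulent.
Re = 8.0399e+05 (turbulent)


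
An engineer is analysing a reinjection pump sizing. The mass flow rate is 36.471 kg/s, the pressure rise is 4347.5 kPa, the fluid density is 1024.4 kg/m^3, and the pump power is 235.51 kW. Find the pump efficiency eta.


eta = mdot * dP / (rho * P_pump)
eta = 36.471 * 4347.5 / (1024.4 * 235.51)
eta = 0.65722


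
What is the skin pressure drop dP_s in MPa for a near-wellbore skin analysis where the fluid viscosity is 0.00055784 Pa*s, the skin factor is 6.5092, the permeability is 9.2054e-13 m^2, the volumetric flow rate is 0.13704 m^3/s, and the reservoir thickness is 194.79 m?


dP_s = S * q * mu / (2*pi*k*hr) / 1000
dP_s = 6.5092 * 0.13704 * 0.00055784 / (2*pi*9.2054e-13*194.79) / 1000
dP_s = 441.6675 kPa
Convert: 441.6675 kPa * 0.001 = 0.44167 MPa
dP_s = 0.44167 MPa


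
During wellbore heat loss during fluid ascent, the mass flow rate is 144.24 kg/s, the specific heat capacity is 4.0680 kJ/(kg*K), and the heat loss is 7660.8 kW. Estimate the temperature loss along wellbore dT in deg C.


dT = Q_loss / (mdot * cp)
dT = 7660.8 / (144.24 * 4.0680)
dT = 13.05592 K
Convert (temperature difference, 1 K = 1 deg C): 13.05592 K = 13.05592 deg C
dT = 13.056 deg C


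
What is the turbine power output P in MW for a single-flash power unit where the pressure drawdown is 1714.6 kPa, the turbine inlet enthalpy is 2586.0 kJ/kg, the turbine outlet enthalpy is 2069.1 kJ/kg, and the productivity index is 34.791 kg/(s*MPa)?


Step 1: mdot = PI * dP / 1000 = 34.791 * 1714.6 / 1000 = 59.65265 kg/s
Step 2: P = mdot*(h_in - h_out)/1000 = 59.65265*(2586.0 - 2069.1)/1000 = 30.834 MW
P = 30.834 MW


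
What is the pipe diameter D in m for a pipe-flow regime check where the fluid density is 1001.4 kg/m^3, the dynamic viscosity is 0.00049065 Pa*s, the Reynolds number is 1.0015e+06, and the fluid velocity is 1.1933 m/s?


D = Re * mu / (rho * vel)
D = 1.0015e+06 * 0.00049065 / (1001.4 * 1.1933)
D = 0.41121 m


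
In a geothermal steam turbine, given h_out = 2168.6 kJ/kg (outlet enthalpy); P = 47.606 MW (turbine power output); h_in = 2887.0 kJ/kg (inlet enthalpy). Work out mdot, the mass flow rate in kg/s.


mdot = P * 1000 / (h_in - h_out)
mdot = 47.606 * 1000 / (2887.0 - 2168.6)
mdot = 66.267 kg/s


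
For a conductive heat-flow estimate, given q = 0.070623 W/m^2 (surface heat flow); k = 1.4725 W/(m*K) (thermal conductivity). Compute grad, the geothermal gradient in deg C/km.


grad = q * 1000 / k
grad = 0.070623 * 1000 / 1.4725
grad = 47.961 deg C/km


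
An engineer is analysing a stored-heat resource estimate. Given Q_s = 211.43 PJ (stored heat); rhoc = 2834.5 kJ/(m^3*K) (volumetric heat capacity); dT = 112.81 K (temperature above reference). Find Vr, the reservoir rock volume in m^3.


Vr = Q_s * 1e12 / (rhoc * dT)
Vr = 211.43 * 1e12 / (2834.5 * 112.81)
Vr = 6.6121e+08 m^3


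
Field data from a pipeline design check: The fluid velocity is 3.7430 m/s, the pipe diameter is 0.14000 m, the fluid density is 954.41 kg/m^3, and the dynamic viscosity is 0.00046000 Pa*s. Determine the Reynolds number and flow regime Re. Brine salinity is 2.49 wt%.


Step 1: Re = rho*vel*D/mu = 954.41*3.743*0.14/0.00046 = 1.0872e+06
Step 2: Re = 1.0872e+06 > 4000, so flow is turbulent.
Re = 1.0872e+06 (turbulent)


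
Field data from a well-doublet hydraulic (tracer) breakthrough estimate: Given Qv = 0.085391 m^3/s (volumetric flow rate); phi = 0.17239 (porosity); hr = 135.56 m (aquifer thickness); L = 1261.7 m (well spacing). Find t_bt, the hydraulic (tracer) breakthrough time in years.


t_bt = pi * hr * phi * L^2 / (3 * Qv) / (365.25*86400)
t_bt = pi * 135.56 * 0.17239 * 1261.7^2 / (3 * 0.085391) / (365.25*86400)
t_bt = 14.457 years


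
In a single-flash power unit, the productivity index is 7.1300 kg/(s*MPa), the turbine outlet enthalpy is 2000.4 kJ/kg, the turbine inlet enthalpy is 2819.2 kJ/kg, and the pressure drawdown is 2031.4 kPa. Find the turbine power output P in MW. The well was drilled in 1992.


Step 1: mdot = PI * dP / 1000 = 7.13 * 2031.4 / 1000 = 14.48388 kg/s
Step 2: P = mdot*(h_in - h_out)/1000 = 14.48388*(2819.2 - 2000.4)/1000 = 11.859 MW
P = 11.859 MW


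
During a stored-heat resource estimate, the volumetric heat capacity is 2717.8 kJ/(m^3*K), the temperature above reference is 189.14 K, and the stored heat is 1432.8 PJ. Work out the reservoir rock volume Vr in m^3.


Vr = Q_s * 1e12 / (rhoc * dT)
Vr = 1432.8 * 1e12 / (2717.8 * 189.14)
Vr = 2.7873e+09 m^3


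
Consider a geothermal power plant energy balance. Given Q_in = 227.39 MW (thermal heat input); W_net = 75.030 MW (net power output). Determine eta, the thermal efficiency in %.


eta = W_net / Q_in * 100
eta = 75.030 / 227.39 * 100
eta = 32.996 %


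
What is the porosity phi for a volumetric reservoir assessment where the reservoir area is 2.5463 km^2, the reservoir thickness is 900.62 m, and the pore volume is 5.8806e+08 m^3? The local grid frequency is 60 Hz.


phi = Vp / (A * 1e6 * hr)
phi = 5.8806e+08 / (2.5463 * 1e6 * 900.62)
phi = 0.25643


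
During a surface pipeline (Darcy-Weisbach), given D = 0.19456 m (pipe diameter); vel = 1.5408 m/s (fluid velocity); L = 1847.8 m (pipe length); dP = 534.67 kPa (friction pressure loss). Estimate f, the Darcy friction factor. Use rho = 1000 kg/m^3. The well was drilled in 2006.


f = dP*1000 / ((L/D)*(rho*vel^2/2))
f = 534.67*1000 / ((1847.8/0.19456)*(1000*1.5408^2/2))
f = 0.047427


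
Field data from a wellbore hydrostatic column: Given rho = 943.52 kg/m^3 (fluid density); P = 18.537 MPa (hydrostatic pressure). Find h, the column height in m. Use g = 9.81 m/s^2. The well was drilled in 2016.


h = P * 1e6 / (g * rho)
h = 18.537 * 1e6 / (9.81 * 943.52)
h = 2002.7 m


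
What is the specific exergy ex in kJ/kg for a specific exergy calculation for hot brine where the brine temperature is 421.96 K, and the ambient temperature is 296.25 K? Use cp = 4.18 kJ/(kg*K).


ex = cp * ((T_b - T_0) - T_0 * ln(T_b/T_0))
ex = 4.18 * ((421.96 - 296.25) - 296.25 * ln(421.96/296.25))
ex = 87.464 kJ/kg


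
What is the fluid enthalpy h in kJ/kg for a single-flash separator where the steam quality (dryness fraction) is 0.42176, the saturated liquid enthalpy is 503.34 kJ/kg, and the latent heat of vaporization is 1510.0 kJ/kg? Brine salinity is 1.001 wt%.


h = hf + x * hfg
h = 503.34 + 0.42176 * 1510.0
h = 1140.2 kJ/kg


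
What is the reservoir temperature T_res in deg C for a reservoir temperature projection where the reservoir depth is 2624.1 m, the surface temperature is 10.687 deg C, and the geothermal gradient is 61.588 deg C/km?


T_res = T_surf + grad * d / 1000
T_res = 10.687 + 61.588 * 2624.1 / 1000
T_res = 172.30 deg C


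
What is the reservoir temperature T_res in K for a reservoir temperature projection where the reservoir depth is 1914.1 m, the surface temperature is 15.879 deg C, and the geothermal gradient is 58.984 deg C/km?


T_res = T_surf + grad * d / 1000
T_res = 15.879 + 58.984 * 1914.1 / 1000
T_res = 128.7803 deg C
Convert to K: 128.7803 + 273.15 = 401.93 K
T_res = 401.93 K


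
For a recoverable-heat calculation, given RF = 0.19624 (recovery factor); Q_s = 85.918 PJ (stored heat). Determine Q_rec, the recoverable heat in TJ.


Q_rec = Q_s * RF
Q_rec = 85.918 * 0.19624
Q_rec = 16.86055 PJ
Convert: 16.86055 PJ * 1000.0 = 16861 TJ
Q_rec = 16861 TJ


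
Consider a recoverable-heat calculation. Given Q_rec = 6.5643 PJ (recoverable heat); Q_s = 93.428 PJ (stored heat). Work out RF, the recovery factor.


RF = Q_rec / Q_s
RF = 6.5643 / 93.428
RF = 0.070261


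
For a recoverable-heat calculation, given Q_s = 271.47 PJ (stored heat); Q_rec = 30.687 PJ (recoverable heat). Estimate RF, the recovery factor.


RF = Q_rec / Q_s
RF = 30.687 / 271.47
RF = 0.11304


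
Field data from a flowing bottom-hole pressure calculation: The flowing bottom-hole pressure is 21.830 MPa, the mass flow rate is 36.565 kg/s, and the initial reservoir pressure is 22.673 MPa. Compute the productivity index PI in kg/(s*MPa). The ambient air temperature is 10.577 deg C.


PI = mdot / (P_i - P_wf)
PI = 36.565 / (22.673 - 21.830)
PI = 43.375 kg/(s*MPa)


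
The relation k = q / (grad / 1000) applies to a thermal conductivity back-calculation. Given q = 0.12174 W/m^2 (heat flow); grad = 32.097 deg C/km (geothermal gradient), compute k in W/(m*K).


k = q / (grad / 1000)
k = 0.12174 / (32.097 / 1000)
k = 3.7929 W/(m*K)


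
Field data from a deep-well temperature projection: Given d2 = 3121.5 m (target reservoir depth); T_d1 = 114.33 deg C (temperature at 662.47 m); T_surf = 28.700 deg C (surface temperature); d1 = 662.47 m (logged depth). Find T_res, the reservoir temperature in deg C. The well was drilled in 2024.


Step 1: grad = (T_d1 - T_surf)/d1 * 1000 = (114.33 - 28.7)/662.47 * 1000 = 129.2587 deg C/km
Step 2: T_res = T_surf + grad*d2/1000 = 28.7 + 129.2587*3121.5/1000 = 432.18 deg C
T_res = 432.18 deg C


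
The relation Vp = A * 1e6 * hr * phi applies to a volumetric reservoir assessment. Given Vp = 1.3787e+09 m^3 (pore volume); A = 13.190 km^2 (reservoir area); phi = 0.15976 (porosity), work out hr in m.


hr = Vp / (A * 1e6 * phi)
hr = 1.3787e+09 / (13.190 * 1e6 * 0.15976)
hr = 654.27 m


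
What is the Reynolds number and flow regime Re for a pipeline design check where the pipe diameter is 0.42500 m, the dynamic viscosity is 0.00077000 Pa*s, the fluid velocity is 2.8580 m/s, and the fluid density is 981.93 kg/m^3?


Step 1: Re = rho*vel*D/mu = 981.93*2.858*0.425/0.00077 = 1.5490e+06
Step 2: Re = 1.5490e+06 > 4000, so flow is turbulent.
Re = 1.5490e+06 (turbulent)


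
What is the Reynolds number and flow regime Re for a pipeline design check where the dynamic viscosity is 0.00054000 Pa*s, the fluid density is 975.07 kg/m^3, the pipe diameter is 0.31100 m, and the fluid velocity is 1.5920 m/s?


Step 1: Re = rho*vel*D/mu = 975.07*1.592*0.311/0.00054 = 8.9402e+05
Step 2: Re = 8.9402e+05 > 4000, so flow is turbulent.
Re = 8.9402e+05 (turbulent)


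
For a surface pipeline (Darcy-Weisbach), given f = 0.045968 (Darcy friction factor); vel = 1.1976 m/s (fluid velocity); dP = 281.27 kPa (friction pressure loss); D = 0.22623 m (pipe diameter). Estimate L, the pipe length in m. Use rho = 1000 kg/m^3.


L = dP*1000*D / (f*rho*vel^2/2)
L = 281.27*1000*0.22623 / (0.045968*1000*1.1976^2/2)
L = 1930.3 m


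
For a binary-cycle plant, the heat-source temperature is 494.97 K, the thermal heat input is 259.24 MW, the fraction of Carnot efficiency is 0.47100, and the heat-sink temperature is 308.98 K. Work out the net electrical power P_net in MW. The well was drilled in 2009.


Step 1: eta = (1 - Tc/Th)*f = (1 - 308.98/494.97)*0.471 = 0.1769830
Step 2: P_net = eta * Q_in = 0.1769830 * 259.24 = 45.881 MW
P_net = 45.881 MW


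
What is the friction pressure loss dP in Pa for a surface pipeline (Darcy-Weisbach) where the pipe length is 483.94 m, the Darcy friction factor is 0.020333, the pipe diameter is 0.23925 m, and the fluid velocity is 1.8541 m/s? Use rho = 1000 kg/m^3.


dP = f * (L/D) * (rho*vel^2/2) / 1000
dP = 0.020333 * (483.94/0.23925) * (1000*1.8541^2/2) / 1000
dP = 70.69315 kPa
Convert: 70.69315 kPa * 1000.0 = 70693 Pa
dP = 70693 Pa


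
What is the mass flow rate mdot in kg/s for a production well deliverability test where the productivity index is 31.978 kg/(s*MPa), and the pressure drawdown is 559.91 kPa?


mdot = PI * dP / 1000
mdot = 31.978 * 559.91 / 1000
mdot = 17.905 kg/s


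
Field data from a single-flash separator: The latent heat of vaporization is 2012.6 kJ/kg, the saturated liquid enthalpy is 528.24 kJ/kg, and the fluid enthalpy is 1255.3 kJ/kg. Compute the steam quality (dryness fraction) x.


x = (h - hf) / hfg
x = (1255.3 - 528.24) / 2012.6
x = 0.36125


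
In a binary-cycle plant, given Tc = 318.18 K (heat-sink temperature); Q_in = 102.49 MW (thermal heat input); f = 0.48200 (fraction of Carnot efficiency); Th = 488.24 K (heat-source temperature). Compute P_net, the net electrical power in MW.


Step 1: eta = (1 - Tc/Th)*f = (1 - 318.18/488.24)*0.482 = 0.1678865
Step 2: P_net = eta * Q_in = 0.1678865 * 102.49 = 17.207 MW
P_net = 17.207 MW


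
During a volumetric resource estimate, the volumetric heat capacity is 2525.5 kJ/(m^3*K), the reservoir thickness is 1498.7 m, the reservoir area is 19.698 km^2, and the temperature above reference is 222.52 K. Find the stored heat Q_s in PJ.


Step 1: Vr = A*1e6*hr = 19.698*1e6*1498.7 = 2.952139e+10 m^3
Step 2: Q_s = Vr*rhoc*dT/1e12 = 2.952139e+10*2525.5*222.52/1e12 = 16590 PJ
Q_s = 16590 PJ


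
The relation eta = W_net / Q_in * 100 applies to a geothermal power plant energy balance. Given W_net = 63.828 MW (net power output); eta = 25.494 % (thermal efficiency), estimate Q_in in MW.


Q_in = W_net / (eta / 100)
Q_in = 63.828 / (25.494 / 100)
Q_in = 250.36 MW


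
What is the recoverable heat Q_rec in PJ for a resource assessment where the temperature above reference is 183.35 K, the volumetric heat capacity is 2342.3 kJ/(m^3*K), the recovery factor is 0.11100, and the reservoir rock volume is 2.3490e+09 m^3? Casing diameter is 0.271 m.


Step 1: Q_s = Vr*rhoc*dT/1e12 = 2.3490e+09*2342.3*183.35/1e12 = 1008.803 PJ
Step 2: Q_rec = Q_s * RF = 1008.803 * 0.111 = 111.98 PJ
Q_rec = 111.98 PJ


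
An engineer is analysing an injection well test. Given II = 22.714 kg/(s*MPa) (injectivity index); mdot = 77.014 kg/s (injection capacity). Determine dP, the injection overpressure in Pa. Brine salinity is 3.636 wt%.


dP = mdot * 1000 / II
dP = 77.014 * 1000 / 22.714
dP = 3390.596 kPa
Convert: 3390.596 kPa * 1000.0 = 3.3906e+06 Pa
dP = 3.3906e+06 Pa


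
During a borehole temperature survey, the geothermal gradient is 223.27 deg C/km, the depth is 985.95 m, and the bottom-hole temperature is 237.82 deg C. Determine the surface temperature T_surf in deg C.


T_surf = T_d - grad * d / 1000
T_surf = 237.82 - 223.27 * 985.95 / 1000
T_surf = 17.687 deg C


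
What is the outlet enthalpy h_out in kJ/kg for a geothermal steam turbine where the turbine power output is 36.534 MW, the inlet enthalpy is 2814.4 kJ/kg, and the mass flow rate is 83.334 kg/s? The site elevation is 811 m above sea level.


h_out = h_in - P * 1000 / mdot
h_out = 2814.4 - 36.534 * 1000 / 83.334
h_out = 2376.0 kJ/kg


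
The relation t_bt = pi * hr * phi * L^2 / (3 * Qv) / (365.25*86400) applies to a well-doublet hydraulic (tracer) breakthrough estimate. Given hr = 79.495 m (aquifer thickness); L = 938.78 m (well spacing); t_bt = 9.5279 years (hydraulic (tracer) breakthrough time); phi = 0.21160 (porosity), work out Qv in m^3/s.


Qv = pi*hr*phi*L^2 / (3*t_bt*365.25*86400)
Qv = pi*79.495*0.21160*938.78^2 / (3*9.5279*365.25*86400)
Qv = 0.051631 m^3/s


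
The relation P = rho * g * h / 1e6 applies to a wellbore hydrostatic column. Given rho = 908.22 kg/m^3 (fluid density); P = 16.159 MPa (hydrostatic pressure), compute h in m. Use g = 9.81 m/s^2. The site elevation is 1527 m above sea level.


h = P * 1e6 / (g * rho)
h = 16.159 * 1e6 / (9.81 * 908.22)
h = 1813.7 m


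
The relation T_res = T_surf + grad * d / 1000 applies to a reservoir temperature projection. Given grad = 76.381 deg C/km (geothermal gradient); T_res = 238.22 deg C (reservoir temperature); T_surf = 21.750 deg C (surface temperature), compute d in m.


d = (T_res - T_surf) / grad * 1000
d = (238.22 - 21.750) / 76.381 * 1000
d = 2834.1 m


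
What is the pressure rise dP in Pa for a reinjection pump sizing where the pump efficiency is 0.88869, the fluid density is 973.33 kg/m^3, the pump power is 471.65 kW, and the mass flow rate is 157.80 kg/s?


dP = P_pump * rho * eta / mdot
dP = 471.65 * 973.33 * 0.88869 / 157.80
dP = 2585.373 kPa
Convert: 2585.373 kPa * 1000.0 = 2.5854e+06 Pa
dP = 2.5854e+06 Pa


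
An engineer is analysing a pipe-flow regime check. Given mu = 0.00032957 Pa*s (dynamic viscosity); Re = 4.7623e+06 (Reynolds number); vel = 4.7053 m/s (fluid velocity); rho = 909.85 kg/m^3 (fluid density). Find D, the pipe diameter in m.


D = Re * mu / (rho * vel)
D = 4.7623e+06 * 0.00032957 / (909.85 * 4.7053)
D = 0.36661 m


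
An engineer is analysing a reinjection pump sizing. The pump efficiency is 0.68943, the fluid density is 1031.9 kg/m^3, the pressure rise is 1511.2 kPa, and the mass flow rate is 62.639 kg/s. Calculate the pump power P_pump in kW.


P_pump = mdot * dP / (rho * eta)
P_pump = 62.639 * 1511.2 / (1031.9 * 0.68943)
P_pump = 133.06 kW


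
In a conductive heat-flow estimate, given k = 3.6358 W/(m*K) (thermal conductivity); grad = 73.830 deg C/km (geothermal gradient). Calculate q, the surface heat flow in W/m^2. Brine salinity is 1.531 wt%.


q = k * grad / 1000
q = 3.6358 * 73.830 / 1000
q = 0.26843 W/m^2


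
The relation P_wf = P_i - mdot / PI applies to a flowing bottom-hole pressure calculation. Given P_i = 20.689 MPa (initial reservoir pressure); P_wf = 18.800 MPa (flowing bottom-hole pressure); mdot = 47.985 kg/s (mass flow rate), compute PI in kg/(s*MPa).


PI = mdot / (P_i - P_wf)
PI = 47.985 / (20.689 - 18.800)
PI = 25.402 kg/(s*MPa)


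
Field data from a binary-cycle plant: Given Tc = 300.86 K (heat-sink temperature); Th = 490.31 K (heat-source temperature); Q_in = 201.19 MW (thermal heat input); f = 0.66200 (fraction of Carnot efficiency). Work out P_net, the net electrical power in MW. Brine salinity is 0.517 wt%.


Step 1: eta = (1 - Tc/Th)*f = (1 - 300.86/490.31)*0.662 = 0.2557890
Step 2: P_net = eta * Q_in = 0.2557890 * 201.19 = 51.462 MW
P_net = 51.462 MW


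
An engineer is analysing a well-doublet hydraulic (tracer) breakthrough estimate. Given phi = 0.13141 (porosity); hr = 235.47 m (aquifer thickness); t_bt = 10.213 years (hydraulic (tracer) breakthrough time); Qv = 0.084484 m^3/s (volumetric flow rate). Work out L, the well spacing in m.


L = sqrt(t_bt*365.25*86400*3*Qv / (pi*hr*phi))
L = sqrt(10.213*365.25*86400*3*0.084484 / (pi*235.47*0.13141))
L = 916.68 m


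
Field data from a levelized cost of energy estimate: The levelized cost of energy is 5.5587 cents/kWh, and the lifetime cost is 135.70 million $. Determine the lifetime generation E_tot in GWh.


E_tot = C_tot / LCOE * 100
E_tot = 135.70 / 5.5587 * 100
E_tot = 2441.2 GWh


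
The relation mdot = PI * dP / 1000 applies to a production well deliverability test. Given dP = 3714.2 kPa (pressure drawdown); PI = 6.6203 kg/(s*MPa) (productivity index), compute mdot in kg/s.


mdot = PI * dP / 1000
mdot = 6.6203 * 3714.2 / 1000
mdot = 24.589 kg/s


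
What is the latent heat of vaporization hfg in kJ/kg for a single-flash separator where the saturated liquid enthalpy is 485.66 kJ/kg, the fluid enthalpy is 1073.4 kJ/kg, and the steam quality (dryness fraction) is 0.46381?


hfg = (h - hf) / x
hfg = (1073.4 - 485.66) / 0.46381
hfg = 1267.2 kJ/kg


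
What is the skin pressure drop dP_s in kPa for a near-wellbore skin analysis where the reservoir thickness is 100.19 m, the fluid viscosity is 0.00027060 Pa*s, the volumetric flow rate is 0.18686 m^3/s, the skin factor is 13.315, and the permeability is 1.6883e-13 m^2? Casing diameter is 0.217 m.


dP_s = S * q * mu / (2*pi*k*hr) / 1000
dP_s = 13.315 * 0.18686 * 0.00027060 / (2*pi*1.6883e-13*100.19) / 1000
dP_s = 6334.8 kPa


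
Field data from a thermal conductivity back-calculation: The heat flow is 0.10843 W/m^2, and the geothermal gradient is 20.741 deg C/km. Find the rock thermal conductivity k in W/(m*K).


k = q / (grad / 1000)
k = 0.10843 / (20.741 / 1000)
k = 5.2278 W/(m*K)


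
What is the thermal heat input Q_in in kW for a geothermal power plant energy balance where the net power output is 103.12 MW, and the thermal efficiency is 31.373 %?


Q_in = W_net / (eta / 100)
Q_in = 103.12 / (31.373 / 100)
Q_in = 328.6903 MW
Convert: 328.6903 MW * 1000.0 = 3.2869e+05 kW
Q_in = 3.2869e+05 kW


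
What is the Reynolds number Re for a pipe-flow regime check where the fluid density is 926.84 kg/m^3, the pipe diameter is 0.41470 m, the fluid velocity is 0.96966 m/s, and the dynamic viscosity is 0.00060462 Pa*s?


Re = rho * vel * D / mu
Re = 926.84 * 0.96966 * 0.41470 / 0.00060462
Re = 6.1642e+05


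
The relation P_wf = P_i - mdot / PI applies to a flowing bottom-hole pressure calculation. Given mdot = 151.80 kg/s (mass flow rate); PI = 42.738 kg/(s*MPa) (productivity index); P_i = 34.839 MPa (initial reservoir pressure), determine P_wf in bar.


P_wf = P_i - mdot / PI
P_wf = 34.839 - 151.80 / 42.738
P_wf = 31.28713 MPa
Convert: 31.28713 MPa * 10.0 = 312.87 bar
P_wf = 312.87 bar


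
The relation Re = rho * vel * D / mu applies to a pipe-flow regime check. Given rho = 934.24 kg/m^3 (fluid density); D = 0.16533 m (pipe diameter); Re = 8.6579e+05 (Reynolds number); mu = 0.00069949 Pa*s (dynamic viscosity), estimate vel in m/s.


vel = Re * mu / (rho * D)
vel = 8.6579e+05 * 0.00069949 / (934.24 * 0.16533)
vel = 3.9209 m/s


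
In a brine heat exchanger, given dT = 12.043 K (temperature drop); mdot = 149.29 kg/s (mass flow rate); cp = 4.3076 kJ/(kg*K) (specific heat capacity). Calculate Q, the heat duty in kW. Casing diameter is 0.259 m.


Q = mdot * cp * dT / 1000
Q = 149.29 * 4.3076 * 12.043 / 1000
Q = 7.744632 MW
Convert: 7.744632 MW * 1000.0 = 7744.6 kW
Q = 7744.6 kW


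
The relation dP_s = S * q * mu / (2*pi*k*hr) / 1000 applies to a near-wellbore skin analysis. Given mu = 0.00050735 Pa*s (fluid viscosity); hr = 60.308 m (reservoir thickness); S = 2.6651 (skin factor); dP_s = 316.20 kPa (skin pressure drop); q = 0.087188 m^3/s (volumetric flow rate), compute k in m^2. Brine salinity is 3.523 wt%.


k = S*q*mu / (2*pi*dP_s*1000*hr)
k = 2.6651*0.087188*0.00050735 / (2*pi*316.20*1000*60.308)
k = 9.8392e-13 m^2


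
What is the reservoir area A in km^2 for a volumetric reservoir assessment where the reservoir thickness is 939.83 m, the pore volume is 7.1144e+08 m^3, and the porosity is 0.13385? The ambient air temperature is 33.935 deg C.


A = Vp / (1e6 * hr * phi)
A = 7.1144e+08 / (1e6 * 939.83 * 0.13385)
A = 5.6555 km^2


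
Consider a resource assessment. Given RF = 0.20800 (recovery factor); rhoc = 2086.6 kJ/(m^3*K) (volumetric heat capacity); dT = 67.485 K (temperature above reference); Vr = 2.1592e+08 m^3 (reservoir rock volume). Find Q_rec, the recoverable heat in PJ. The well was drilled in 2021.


Step 1: Q_s = Vr*rhoc*dT/1e12 = 2.1592e+08*2086.6*67.485/1e12 = 30.40460 PJ
Step 2: Q_rec = Q_s * RF = 30.40460 * 0.208 = 6.3242 PJ
Q_rec = 6.3242 PJ


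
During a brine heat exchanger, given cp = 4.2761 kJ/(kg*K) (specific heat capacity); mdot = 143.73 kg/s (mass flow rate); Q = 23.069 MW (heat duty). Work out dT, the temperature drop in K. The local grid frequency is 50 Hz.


dT = Q * 1000 / (mdot * cp)
dT = 23.069 * 1000 / (143.73 * 4.2761)
dT = 37.535 K


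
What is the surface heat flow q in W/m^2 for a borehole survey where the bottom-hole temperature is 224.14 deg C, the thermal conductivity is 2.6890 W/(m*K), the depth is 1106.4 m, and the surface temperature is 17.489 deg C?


Step 1: grad = (T_d - T_surf)/d * 1000 = (224.14 - 17.489)/1106.4 * 1000 = 186.7778 deg C/km
Step 2: q = k * grad / 1000 = 2.689 * 186.7778 / 1000 = 0.50225 W/m^2
q = 0.50225 W/m^2


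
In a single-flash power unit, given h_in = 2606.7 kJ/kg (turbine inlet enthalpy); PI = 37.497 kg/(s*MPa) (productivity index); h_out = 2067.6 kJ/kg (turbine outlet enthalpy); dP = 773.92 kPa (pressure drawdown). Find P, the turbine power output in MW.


Step 1: mdot = PI * dP / 1000 = 37.497 * 773.92 / 1000 = 29.01968 kg/s
Step 2: P = mdot*(h_in - h_out)/1000 = 29.01968*(2606.7 - 2067.6)/1000 = 15.645 MW
P = 15.645 MW


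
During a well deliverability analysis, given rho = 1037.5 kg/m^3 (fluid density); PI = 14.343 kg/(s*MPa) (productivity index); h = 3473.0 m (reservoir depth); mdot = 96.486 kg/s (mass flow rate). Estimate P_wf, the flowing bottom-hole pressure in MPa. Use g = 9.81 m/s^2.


Step 1: P_i = rho*g*h/1e6 = 1037.5*9.81*3473.0/1e6 = 35.34776 MPa
Step 2: P_wf = P_i - mdot/PI = 35.34776 - 96.486/14.343 = 28.621 MPa
P_wf = 28.621 MPa


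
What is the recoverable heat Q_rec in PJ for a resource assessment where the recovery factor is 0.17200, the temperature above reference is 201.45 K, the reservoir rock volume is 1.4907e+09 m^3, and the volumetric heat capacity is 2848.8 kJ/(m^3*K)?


Step 1: Q_s = Vr*rhoc*dT/1e12 = 1.4907e+09*2848.8*201.45/1e12 = 855.4990 PJ
Step 2: Q_rec = Q_s * RF = 855.4990 * 0.172 = 147.15 PJ
Q_rec = 147.15 PJ


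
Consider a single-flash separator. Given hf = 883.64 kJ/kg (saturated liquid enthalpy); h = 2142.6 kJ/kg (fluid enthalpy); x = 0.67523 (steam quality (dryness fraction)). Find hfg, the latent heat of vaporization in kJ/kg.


hfg = (h - hf) / x
hfg = (2142.6 - 883.64) / 0.67523
hfg = 1864.5 kJ/kg


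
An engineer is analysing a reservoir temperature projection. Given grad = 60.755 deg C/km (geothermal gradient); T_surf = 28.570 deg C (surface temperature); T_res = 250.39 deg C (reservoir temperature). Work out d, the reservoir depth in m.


d = (T_res - T_surf) / grad * 1000
d = (250.39 - 28.570) / 60.755 * 1000
d = 3651.1 m


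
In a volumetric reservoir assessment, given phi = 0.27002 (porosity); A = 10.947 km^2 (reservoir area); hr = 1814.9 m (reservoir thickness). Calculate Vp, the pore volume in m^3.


Vp = A * 1e6 * hr * phi
Vp = 10.947 * 1e6 * 1814.9 * 0.27002
Vp = 5.3647e+09 m^3


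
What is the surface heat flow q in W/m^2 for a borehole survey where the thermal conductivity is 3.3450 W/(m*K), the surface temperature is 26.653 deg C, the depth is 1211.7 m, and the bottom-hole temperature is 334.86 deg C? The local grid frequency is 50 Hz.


Step 1: grad = (T_d - T_surf)/d * 1000 = (334.86 - 26.653)/1211.7 * 1000 = 254.3592 deg C/km
Step 2: q = k * grad / 1000 = 3.345 * 254.3592 / 1000 = 0.85083 W/m^2
q = 0.85083 W/m^2


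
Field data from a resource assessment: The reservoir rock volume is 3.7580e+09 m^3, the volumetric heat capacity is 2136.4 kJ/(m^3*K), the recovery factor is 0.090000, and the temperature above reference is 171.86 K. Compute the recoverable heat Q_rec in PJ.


Step 1: Q_s = Vr*rhoc*dT/1e12 = 3.7580e+09*2136.4*171.86/1e12 = 1379.794 PJ
Step 2: Q_rec = Q_s * RF = 1379.794 * 0.09 = 124.18 PJ
Q_rec = 124.18 PJ


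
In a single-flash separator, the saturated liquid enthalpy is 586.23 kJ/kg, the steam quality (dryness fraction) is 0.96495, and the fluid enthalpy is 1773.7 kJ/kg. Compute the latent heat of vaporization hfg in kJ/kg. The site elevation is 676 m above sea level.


hfg = (h - hf) / x
hfg = (1773.7 - 586.23) / 0.96495
hfg = 1230.6 kJ/kg


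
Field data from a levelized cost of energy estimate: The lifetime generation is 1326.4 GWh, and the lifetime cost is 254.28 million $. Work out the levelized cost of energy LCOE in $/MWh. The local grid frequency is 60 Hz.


LCOE = C_tot / E_tot * 100
LCOE = 254.28 / 1326.4 * 100
LCOE = 19.17069 cents/kWh
Convert: 19.17069 cents/kWh * 10.0 = 191.71 $/MWh
LCOE = 191.71 $/MWh


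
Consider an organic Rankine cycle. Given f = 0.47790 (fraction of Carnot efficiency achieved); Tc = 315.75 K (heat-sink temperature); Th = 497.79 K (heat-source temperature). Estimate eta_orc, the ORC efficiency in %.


eta_orc = (1 - Tc/Th) * f * 100
eta_orc = (1 - 315.75/497.79) * 0.47790 * 100
eta_orc = 17.477 %


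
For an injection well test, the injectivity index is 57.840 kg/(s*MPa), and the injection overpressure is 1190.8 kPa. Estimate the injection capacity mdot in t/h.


mdot = II * dP / 1000
mdot = 57.840 * 1190.8 / 1000
mdot = 68.87587 kg/s
Convert: 68.87587 kg/s * 3.6 = 247.95 t/h
mdot = 247.95 t/h


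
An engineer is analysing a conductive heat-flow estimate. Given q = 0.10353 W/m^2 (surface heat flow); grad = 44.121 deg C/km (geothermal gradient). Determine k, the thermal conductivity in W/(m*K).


k = q * 1000 / grad
k = 0.10353 * 1000 / 44.121
k = 2.3465 W/(m*K)


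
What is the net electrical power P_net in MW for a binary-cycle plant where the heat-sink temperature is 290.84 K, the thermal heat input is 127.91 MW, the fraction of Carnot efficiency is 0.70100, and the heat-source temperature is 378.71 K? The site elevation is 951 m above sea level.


Step 1: eta = (1 - Tc/Th)*f = (1 - 290.84/378.71)*0.701 = 0.1626492
Step 2: P_net = eta * Q_in = 0.1626492 * 127.91 = 20.804 MW
P_net = 20.804 MW


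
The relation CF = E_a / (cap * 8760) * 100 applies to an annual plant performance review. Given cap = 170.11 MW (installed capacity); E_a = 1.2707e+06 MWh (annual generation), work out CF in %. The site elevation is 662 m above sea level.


CF = E_a / (cap * 8760) * 100
CF = 1.2707e+06 / (170.11 * 8760) * 100
CF = 85.273 %


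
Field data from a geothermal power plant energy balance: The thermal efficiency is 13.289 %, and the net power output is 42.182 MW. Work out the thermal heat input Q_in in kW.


Q_in = W_net / (eta / 100)
Q_in = 42.182 / (13.289 / 100)
Q_in = 317.4204 MW
Convert: 317.4204 MW * 1000.0 = 3.1742e+05 kW
Q_in = 3.1742e+05 kW


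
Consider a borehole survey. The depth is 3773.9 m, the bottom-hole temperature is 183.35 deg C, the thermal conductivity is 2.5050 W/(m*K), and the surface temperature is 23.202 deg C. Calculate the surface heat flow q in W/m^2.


Step 1: grad = (T_d - T_surf)/d * 1000 = (183.35 - 23.202)/3773.9 * 1000 = 42.43568 deg C/km
Step 2: q = k * grad / 1000 = 2.505 * 42.43568 / 1000 = 0.10630 W/m^2
q = 0.10630 W/m^2


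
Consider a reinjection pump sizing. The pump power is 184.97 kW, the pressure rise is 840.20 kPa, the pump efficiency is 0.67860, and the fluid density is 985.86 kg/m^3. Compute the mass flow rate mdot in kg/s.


mdot = P_pump * rho * eta / dP
mdot = 184.97 * 985.86 * 0.67860 / 840.20
mdot = 147.28 kg/s


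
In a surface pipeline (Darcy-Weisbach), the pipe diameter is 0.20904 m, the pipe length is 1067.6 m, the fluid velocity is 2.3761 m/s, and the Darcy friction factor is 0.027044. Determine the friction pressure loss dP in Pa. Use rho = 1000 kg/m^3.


dP = f * (L/D) * (rho*vel^2/2) / 1000
dP = 0.027044 * (1067.6/0.20904) * (1000*2.3761^2/2) / 1000
dP = 389.8967 kPa
Convert: 389.8967 kPa * 1000.0 = 3.8990e+05 Pa
dP = 3.8990e+05 Pa


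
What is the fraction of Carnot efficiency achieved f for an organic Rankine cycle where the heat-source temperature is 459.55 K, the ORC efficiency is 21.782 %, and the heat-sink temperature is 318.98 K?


f = (eta_orc/100) / (1 - Tc/Th)
f = (21.782/100) / (1 - 318.98/459.55)
f = 0.71209


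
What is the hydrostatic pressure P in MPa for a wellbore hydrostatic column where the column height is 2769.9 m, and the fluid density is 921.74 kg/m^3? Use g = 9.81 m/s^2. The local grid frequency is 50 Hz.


P = rho * g * h / 1e6
P = 921.74 * 9.81 * 2769.9 / 1e6
P = 25.046 MPa


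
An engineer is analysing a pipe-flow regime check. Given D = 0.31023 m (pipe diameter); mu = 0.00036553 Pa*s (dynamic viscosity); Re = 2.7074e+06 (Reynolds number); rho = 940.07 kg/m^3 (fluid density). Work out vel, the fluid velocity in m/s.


vel = Re * mu / (rho * D)
vel = 2.7074e+06 * 0.00036553 / (940.07 * 0.31023)
vel = 3.3934 m/s


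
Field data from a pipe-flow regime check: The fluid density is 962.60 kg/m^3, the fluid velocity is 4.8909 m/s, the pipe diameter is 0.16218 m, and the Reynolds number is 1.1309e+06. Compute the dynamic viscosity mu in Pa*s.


mu = rho * vel * D / Re
mu = 962.60 * 4.8909 * 0.16218 / 1.1309e+06
mu = 0.00067516 Pa*s


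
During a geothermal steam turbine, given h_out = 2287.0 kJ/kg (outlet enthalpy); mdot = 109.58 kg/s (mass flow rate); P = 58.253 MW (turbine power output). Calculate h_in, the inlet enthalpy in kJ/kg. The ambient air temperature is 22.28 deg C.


h_in = h_out + P * 1000 / mdot
h_in = 2287.0 + 58.253 * 1000 / 109.58
h_in = 2818.6 kJ/kg


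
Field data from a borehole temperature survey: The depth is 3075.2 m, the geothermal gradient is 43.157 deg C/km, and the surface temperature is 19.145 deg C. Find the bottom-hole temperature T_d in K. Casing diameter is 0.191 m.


T_d = T_surf + grad * d / 1000
T_d = 19.145 + 43.157 * 3075.2 / 1000
T_d = 151.8614 deg C
Convert to K: 151.8614 + 273.15 = 425.01 K
T_d = 425.01 K


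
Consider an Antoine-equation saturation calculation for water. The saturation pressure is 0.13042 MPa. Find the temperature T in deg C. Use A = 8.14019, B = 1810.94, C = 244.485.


T = B / (A - log10(P_sat * 760 / 0.101325)) - C
T = 1810.94 / (8.14019 - log10(0.13042 * 760 / 0.101325)) - 244.485
T = 107.17 deg C


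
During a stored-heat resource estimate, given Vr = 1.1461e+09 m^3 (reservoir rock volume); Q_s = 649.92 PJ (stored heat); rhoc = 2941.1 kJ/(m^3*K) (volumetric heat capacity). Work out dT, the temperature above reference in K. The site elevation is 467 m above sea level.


dT = Q_s * 1e12 / (Vr * rhoc)
dT = 649.92 * 1e12 / (1.1461e+09 * 2941.1)
dT = 192.81 K


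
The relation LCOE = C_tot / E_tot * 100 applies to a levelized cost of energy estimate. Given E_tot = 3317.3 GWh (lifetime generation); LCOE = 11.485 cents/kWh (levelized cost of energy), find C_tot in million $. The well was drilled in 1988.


C_tot = LCOE / 100 * E_tot
C_tot = 11.485 / 100 * 3317.3
C_tot = 380.99 million $


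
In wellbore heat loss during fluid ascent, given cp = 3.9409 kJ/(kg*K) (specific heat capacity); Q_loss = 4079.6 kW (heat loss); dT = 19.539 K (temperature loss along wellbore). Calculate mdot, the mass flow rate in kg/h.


mdot = Q_loss / (cp * dT)
mdot = 4079.6 / (3.9409 * 19.539)
mdot = 52.98096 kg/s
Convert: 52.98096 kg/s * 3600.0 = 1.9073e+05 kg/h
mdot = 1.9073e+05 kg/h


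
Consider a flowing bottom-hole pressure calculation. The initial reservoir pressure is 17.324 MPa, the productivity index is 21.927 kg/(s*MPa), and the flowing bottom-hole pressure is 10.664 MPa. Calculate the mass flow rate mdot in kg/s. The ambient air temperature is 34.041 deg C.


mdot = (P_i - P_wf) * PI
mdot = (17.324 - 10.664) * 21.927
mdot = 146.03 kg/s


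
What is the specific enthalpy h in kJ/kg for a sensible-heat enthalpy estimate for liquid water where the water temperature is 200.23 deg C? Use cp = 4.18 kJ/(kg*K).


h = cp * T
h = 4.18 * 200.23
h = 836.96 kJ/kg


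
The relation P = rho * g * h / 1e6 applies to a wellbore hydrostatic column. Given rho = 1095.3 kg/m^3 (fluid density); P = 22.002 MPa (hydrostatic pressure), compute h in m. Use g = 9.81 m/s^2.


h = P * 1e6 / (g * rho)
h = 22.002 * 1e6 / (9.81 * 1095.3)
h = 2047.7 m


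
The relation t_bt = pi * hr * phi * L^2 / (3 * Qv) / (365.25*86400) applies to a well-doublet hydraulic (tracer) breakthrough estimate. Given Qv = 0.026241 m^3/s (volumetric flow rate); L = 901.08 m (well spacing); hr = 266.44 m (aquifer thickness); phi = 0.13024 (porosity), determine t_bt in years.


t_bt = pi * hr * phi * L^2 / (3 * Qv) / (365.25*86400)
t_bt = pi * 266.44 * 0.13024 * 901.08^2 / (3 * 0.026241) / (365.25*86400)
t_bt = 35.630 years


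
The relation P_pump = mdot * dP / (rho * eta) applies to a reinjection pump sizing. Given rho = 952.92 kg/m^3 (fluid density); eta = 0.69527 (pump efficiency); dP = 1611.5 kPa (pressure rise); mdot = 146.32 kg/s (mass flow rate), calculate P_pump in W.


P_pump = mdot * dP / (rho * eta)
P_pump = 146.32 * 1611.5 / (952.92 * 0.69527)
P_pump = 355.8968 kW
Convert: 355.8968 kW * 1000.0 = 3.5590e+05 W
P_pump = 3.5590e+05 W


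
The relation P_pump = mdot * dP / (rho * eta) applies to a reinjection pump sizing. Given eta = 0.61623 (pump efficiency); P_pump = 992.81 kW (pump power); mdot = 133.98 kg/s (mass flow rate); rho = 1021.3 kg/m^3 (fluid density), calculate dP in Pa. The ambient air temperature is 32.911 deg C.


dP = P_pump * rho * eta / mdot
dP = 992.81 * 1021.3 * 0.61623 / 133.98
dP = 4663.611 kPa
Convert: 4663.611 kPa * 1000.0 = 4.6636e+06 Pa
dP = 4.6636e+06 Pa


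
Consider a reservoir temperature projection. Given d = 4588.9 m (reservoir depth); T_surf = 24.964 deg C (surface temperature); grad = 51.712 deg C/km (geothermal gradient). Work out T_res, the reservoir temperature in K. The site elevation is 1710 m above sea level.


T_res = T_surf + grad * d / 1000
T_res = 24.964 + 51.712 * 4588.9 / 1000
T_res = 262.2652 deg C
Convert to K: 262.2652 + 273.15 = 535.42 K
T_res = 535.42 K


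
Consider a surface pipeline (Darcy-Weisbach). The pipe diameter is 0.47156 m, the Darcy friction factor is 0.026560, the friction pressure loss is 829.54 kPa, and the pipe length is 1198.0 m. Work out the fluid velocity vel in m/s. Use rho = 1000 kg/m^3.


vel = sqrt(dP*1000*2*D / (f*L*rho))
vel = sqrt(829.54*1000*2*0.47156 / (0.026560*1198.0*1000))
vel = 4.9586 m/s


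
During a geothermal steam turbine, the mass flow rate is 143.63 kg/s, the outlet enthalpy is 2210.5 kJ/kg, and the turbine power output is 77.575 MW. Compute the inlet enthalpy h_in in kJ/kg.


h_in = h_out + P * 1000 / mdot
h_in = 2210.5 + 77.575 * 1000 / 143.63
h_in = 2750.6 kJ/kg


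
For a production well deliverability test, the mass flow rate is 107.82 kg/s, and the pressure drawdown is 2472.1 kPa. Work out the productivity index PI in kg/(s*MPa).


PI = mdot * 1000 / dP
PI = 107.82 * 1000 / 2472.1
PI = 43.615 kg/(s*MPa)


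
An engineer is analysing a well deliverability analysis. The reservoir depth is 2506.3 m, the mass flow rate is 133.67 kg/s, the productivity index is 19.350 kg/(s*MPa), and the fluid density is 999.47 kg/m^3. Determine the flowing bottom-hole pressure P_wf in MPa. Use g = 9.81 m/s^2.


Step 1: P_i = rho*g*h/1e6 = 999.47*9.81*2506.3/1e6 = 24.57377 MPa
Step 2: P_wf = P_i - mdot/PI = 24.57377 - 133.67/19.35 = 17.666 MPa
P_wf = 17.666 MPa


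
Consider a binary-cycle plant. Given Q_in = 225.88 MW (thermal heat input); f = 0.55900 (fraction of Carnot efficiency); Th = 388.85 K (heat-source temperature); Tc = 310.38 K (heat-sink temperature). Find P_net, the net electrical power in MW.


Step 1: eta = (1 - Tc/Th)*f = (1 - 310.38/388.85)*0.559 = 0.1128063
Step 2: P_net = eta * Q_in = 0.1128063 * 225.88 = 25.481 MW
P_net = 25.481 MW


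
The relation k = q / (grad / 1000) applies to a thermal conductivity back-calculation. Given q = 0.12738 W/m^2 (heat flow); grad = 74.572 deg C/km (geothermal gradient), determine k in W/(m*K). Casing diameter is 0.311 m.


k = q / (grad / 1000)
k = 0.12738 / (74.572 / 1000)
k = 1.7081 W/(m*K)
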